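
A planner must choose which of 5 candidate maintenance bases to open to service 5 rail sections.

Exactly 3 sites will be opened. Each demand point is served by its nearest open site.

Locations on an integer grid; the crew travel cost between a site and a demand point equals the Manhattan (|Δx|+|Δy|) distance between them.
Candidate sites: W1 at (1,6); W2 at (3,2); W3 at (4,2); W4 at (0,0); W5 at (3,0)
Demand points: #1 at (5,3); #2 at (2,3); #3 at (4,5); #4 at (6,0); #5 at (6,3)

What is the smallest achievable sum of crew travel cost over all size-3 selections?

Open {W2, W3, W5}.
  #1→W3 2, #2→W2 2, #3→W3 3, #4→W5 3, #5→W3 3  ⇒ total 13.
Compare {W1, W2, W3}: total 14.
Compare {W1, W3, W5}: total 14.
No size-3 selection does better; minimum is 13.

13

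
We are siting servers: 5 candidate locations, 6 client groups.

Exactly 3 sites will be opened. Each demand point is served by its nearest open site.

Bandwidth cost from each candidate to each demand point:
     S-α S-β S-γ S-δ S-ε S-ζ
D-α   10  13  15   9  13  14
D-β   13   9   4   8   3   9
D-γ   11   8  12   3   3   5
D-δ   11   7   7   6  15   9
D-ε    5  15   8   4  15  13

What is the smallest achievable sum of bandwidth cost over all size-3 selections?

Open {D-β, D-γ, D-ε}.
  S-α→D-ε 5, S-β→D-γ 8, S-γ→D-β 4, S-δ→D-γ 3, S-ε→D-β 3, S-ζ→D-γ 5  ⇒ total 28.
Compare {D-γ, D-δ, D-ε}: total 30.
Compare {D-α, D-γ, D-ε}: total 32.
No size-3 selection does better; minimum is 28.

28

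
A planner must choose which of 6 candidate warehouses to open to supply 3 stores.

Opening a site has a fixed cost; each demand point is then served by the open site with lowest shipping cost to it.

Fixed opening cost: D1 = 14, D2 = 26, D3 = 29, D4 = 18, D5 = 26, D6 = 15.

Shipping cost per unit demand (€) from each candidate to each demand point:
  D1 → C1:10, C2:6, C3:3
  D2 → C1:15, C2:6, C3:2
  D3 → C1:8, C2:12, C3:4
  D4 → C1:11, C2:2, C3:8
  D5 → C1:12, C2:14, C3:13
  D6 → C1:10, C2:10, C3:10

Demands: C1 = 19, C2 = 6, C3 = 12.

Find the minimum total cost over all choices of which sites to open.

Open {D3, D4}: assign each demand point to its cheapest open site.
  C1→D3 19×8=152, C2→D4 6×2=12, C3→D3 12×4=48
  shipping cost 212, fixed 47 → total 259.
Compare {D1, D3, D4}: shipping cost 200 + fixed 61 = 261.
Compare {D2, D3, D4}: shipping cost 188 + fixed 73 = 261.
Compare {D1, D3}: shipping cost 224 + fixed 43 = 267.
All other subsets cost ≥ 261. Minimum total cost: 259.

259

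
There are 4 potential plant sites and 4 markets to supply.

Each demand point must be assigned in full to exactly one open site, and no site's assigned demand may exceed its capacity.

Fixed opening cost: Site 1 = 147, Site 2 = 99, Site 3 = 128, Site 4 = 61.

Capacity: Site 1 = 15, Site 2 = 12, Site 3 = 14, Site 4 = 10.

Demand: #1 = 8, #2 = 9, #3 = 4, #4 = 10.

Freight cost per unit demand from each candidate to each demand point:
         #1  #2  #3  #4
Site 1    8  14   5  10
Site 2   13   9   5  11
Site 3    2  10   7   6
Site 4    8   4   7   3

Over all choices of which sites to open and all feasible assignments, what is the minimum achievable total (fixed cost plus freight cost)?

443

Open {Site 2, Site 3, Site 4}; cheapest assignment that respects the capacities:
  Site 2 (cap 12, load 9): #2 — cost 9×9 = 81
  Site 3 (cap 14, load 12): #1, #3 — cost 8×2 + 4×7 = 44
  Site 4 (cap 10, load 10): #4 — cost 10×3 = 30
  Shipping 155, fixed 288 → total 443.
  Any other capacity-feasible assignment to {Site 2, Site 3, Site 4} ships for at least 155.
Compare {Site 1, Site 2, Site 4}: its best feasible assignment gives total 502.
Compare {Site 1, Site 3, Site 4}: its best feasible assignment gives total 508.
Every other set of open sites that can feasibly serve all demand totals ≥ 502 even under its best assignment. Minimum: 443.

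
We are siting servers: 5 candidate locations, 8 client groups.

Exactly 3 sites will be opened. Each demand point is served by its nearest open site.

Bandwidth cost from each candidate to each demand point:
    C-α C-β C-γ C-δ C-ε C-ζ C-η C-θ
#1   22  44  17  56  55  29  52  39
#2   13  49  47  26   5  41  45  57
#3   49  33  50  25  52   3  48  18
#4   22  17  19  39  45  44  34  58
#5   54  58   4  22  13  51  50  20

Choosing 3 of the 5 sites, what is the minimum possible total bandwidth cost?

Open {#3, #4, #5}.
  C-α→#4 22, C-β→#4 17, C-γ→#5 4, C-δ→#5 22, C-ε→#5 13, C-ζ→#3 3, C-η→#4 34, C-θ→#3 18  ⇒ total 133.
Compare {#2, #3, #4}: total 134.
Compare {#2, #3, #5}: total 143.
No size-3 selection does better; minimum is 133.

133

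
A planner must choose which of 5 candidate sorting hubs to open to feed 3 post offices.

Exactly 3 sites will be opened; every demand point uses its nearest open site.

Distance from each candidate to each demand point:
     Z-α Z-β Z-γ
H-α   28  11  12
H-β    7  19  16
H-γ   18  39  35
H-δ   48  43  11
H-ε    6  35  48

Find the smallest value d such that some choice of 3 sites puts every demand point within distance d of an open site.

11

Open {H-α, H-β, H-δ}.
  Farthest demand point is Z-β at distance 11 (to H-α); all others are ≤ 11.
With {H-α, H-δ, H-ε} the worst case is 11.
With {H-α, H-β, H-γ} the worst case is 12.
No size-3 selection achieves below 11.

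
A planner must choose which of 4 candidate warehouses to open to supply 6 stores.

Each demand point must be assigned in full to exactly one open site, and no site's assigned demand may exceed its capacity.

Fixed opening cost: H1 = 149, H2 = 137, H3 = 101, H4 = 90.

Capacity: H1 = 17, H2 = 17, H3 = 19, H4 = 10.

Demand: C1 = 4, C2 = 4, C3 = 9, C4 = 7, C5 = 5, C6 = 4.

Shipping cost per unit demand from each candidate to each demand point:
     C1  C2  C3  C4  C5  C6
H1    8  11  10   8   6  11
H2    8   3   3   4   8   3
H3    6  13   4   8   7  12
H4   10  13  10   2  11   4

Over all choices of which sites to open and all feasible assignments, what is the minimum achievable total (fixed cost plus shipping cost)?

Open {H2, H3}; cheapest assignment that respects the capacities:
  H2 (cap 17, load 15): C2, C4, C6 — cost 4×3 + 7×4 + 4×3 = 52
  H3 (cap 19, load 18): C1, C3, C5 — cost 4×6 + 9×4 + 5×7 = 95
  Shipping 147, fixed 238 → total 385.
  Any other capacity-feasible assignment to {H2, H3} ships for at least 147.
Compare {H2, H3, H4}: its best feasible assignment gives total 452.
Compare {H1, H2}: its best feasible assignment gives total 455.
Every other set of open sites that can feasibly serve all demand totals ≥ 452 even under its best assignment. Minimum: 385.

385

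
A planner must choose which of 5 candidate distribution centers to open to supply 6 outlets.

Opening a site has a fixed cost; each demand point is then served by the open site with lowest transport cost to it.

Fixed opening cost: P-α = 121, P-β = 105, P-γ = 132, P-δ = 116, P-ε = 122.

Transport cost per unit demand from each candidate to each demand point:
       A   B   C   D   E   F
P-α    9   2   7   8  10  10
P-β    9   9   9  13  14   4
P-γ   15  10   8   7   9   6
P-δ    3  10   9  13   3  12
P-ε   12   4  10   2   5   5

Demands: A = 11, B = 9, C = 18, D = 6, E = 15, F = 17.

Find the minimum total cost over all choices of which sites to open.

Open {P-δ, P-ε}: assign each demand point to its cheapest open site.
  A→P-δ 11×3=33, B→P-ε 9×4=36, C→P-δ 18×9=162, D→P-ε 6×2=12, E→P-δ 15×3=45, F→P-ε 17×5=85
  transport cost 373, fixed 238 → total 611.
Compare {P-ε}: transport cost 520 + fixed 122 = 642.
Compare {P-α, P-ε}: transport cost 415 + fixed 243 = 658.
Compare {P-α, P-δ}: transport cost 440 + fixed 237 = 677.
All other subsets cost ≥ 642. Minimum total cost: 611.

611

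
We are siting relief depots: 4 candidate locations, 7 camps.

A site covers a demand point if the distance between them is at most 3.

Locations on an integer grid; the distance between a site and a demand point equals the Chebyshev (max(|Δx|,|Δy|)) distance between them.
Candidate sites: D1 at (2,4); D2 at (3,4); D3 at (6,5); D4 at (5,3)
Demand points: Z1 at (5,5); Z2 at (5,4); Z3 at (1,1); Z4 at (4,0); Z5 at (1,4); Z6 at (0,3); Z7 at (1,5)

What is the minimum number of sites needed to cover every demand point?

2

Coverage sets (demand points within 3 of each site):
  D1: {Z1, Z2, Z3, Z5, Z6, Z7}
  D2: {Z1, Z2, Z3, Z5, Z6, Z7}
  D3: {Z1, Z2}
  D4: {Z1, Z2, Z4}
No single site covers all 7 demand points.
But {D1, D4} covers everything, so the minimum is 2.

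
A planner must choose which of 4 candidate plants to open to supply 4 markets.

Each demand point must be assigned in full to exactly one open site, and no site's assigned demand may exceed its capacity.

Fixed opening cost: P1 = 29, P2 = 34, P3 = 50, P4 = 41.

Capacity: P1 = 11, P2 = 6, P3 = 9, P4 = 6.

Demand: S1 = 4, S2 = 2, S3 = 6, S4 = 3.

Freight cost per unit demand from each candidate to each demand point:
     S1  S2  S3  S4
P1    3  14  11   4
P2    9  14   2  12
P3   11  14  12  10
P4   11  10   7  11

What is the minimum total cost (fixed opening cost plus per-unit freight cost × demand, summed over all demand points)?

Open {P1, P2}; cheapest assignment that respects the capacities:
  P1 (cap 11, load 9): S1, S2, S4 — cost 4×3 + 2×14 + 3×4 = 52
  P2 (cap 6, load 6): S3 — cost 6×2 = 12
  Shipping 64, fixed 63 → total 127.
  Any other capacity-feasible assignment to {P1, P2} ships for at least 64.
Compare {P1, P2, P4}: its best feasible assignment gives total 160.
Compare {P1, P4}: its best feasible assignment gives total 164.
Every other set of open sites that can feasibly serve all demand totals ≥ 160 even under its best assignment. Minimum: 127.

127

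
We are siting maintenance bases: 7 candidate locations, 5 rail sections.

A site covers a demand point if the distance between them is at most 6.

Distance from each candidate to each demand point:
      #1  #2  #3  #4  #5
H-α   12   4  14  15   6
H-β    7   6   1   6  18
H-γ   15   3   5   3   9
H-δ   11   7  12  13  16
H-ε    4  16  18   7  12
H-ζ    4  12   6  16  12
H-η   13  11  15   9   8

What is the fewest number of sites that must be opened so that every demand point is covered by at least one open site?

Coverage sets (demand points within 6 of each site):
  H-α: {#2, #5}
  H-β: {#2, #3, #4}
  H-γ: {#2, #3, #4}
  H-δ: {}
  H-ε: {#1}
  H-ζ: {#1, #3}
  H-η: {}
No 2 sites suffice: every size-2 union leaves at least one demand point uncovered.
But {H-α, H-β, H-ε} covers everything, so the minimum is 3.

3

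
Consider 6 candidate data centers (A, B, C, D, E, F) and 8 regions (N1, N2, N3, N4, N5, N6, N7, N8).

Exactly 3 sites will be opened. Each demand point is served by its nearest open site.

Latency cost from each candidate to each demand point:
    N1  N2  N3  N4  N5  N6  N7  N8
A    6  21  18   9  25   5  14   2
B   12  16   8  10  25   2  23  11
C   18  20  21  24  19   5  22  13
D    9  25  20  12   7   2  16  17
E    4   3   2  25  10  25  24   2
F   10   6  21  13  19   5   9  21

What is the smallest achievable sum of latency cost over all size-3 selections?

41

Open {D, E, F}.
  N1→E 4, N2→E 3, N3→E 2, N4→D 12, N5→D 7, N6→D 2, N7→F 9, N8→E 2  ⇒ total 41.
Compare {B, E, F}: total 42.
Compare {A, D, E}: total 43.
No size-3 selection does better; minimum is 41.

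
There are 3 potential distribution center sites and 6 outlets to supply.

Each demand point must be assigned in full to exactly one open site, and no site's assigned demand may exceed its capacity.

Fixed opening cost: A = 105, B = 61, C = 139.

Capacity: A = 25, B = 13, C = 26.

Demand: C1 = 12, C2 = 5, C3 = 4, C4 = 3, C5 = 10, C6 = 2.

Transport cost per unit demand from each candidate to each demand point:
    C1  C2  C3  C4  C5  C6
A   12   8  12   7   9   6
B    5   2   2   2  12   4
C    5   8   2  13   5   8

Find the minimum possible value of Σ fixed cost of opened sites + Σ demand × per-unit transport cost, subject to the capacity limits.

342

Open {B, C}; cheapest assignment that respects the capacities:
  B (cap 13, load 10): C2, C4, C6 — cost 5×2 + 3×2 + 2×4 = 24
  C (cap 26, load 26): C1, C3, C5 — cost 12×5 + 4×2 + 10×5 = 118
  Shipping 142, fixed 200 → total 342.
  Any other capacity-feasible assignment to {B, C} ships for at least 142.
Compare {A, C}: its best feasible assignment gives total 435.
Compare {A, B}: its best feasible assignment gives total 436.
Every other set of open sites that can feasibly serve all demand totals ≥ 435 even under its best assignment. Minimum: 342.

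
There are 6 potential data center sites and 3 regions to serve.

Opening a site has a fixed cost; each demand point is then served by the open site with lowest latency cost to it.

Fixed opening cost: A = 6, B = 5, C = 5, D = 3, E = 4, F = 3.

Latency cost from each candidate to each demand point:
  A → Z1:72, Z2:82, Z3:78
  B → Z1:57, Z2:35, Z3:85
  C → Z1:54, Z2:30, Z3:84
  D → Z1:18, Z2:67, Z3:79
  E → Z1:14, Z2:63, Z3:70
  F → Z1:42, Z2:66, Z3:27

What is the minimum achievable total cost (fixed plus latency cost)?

Open {C, E, F}: assign each demand point to its cheapest open site.
  Z1→E 14, Z2→C 30, Z3→F 27
  latency cost 71, fixed 12 → total 83.
Compare {C, D, F}: latency cost 75 + fixed 11 = 86.
Compare {C, D, E, F}: latency cost 71 + fixed 15 = 86.
Compare {B, E, F}: latency cost 76 + fixed 12 = 88.
All other subsets cost ≥ 86. Minimum total cost: 83.

83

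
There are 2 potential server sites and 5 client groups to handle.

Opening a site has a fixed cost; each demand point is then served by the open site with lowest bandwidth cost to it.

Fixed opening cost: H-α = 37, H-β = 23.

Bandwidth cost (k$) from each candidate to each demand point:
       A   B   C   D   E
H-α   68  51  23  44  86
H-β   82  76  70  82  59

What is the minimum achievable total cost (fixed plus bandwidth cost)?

Open {H-α, H-β}: assign each demand point to its cheapest open site.
  A→H-α 68, B→H-α 51, C→H-α 23, D→H-α 44, E→H-β 59
  bandwidth cost 245, fixed 60 → total 305.
Compare {H-α}: bandwidth cost 272 + fixed 37 = 309.
Compare {H-β}: bandwidth cost 369 + fixed 23 = 392.

305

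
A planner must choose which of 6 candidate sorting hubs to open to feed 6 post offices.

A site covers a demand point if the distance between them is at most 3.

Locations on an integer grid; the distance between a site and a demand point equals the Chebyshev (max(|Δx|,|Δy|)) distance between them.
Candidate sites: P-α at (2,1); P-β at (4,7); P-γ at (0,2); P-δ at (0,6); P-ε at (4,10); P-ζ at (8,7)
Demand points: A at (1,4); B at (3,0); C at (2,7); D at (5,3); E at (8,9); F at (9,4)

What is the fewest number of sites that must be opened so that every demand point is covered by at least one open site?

3

Coverage sets (demand points within 3 of each site):
  P-α: {A, B, D}
  P-β: {A, C}
  P-γ: {A, B}
  P-δ: {A, C}
  P-ε: {C}
  P-ζ: {E, F}
No 2 sites suffice: every size-2 union leaves at least one demand point uncovered.
But {P-α, P-β, P-ζ} covers everything, so the minimum is 3.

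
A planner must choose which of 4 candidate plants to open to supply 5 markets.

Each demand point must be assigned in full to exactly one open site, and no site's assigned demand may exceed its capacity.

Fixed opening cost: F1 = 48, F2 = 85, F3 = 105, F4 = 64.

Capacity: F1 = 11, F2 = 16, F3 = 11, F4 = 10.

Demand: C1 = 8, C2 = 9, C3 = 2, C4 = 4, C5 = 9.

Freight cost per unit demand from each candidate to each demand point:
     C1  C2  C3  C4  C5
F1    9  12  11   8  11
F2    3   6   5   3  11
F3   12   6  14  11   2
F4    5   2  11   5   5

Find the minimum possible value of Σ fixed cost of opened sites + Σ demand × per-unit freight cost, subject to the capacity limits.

Open {F2, F3, F4}; cheapest assignment that respects the capacities:
  F2 (cap 16, load 14): C1, C3, C4 — cost 8×3 + 2×5 + 4×3 = 46
  F3 (cap 11, load 9): C5 — cost 9×2 = 18
  F4 (cap 10, load 9): C2 — cost 9×2 = 18
  Shipping 82, fixed 254 → total 336.
  Any other capacity-feasible assignment to {F2, F3, F4} ships for at least 82.
Compare {F1, F2, F4}: its best feasible assignment gives total 360.
Compare {F1, F2, F3, F4}: its best feasible assignment gives total 384.
Every other set of open sites that can feasibly serve all demand totals ≥ 360 even under its best assignment. Minimum: 336.

336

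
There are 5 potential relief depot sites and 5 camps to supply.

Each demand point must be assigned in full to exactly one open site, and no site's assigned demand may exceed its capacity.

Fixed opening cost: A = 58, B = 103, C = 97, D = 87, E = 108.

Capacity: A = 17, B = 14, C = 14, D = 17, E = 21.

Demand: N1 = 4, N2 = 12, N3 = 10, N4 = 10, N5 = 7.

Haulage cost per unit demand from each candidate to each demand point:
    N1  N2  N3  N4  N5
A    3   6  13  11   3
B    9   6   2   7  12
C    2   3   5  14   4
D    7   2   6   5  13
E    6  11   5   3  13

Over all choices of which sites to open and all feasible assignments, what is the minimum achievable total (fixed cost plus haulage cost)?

390

Open {A, D, E}; cheapest assignment that respects the capacities:
  A (cap 17, load 11): N1, N5 — cost 4×3 + 7×3 = 33
  D (cap 17, load 12): N2 — cost 12×2 = 24
  E (cap 21, load 20): N3, N4 — cost 10×5 + 10×3 = 80
  Shipping 137, fixed 253 → total 390.
  Any other capacity-feasible assignment to {A, D, E} ships for at least 137.
Compare {A, C, E}: its best feasible assignment gives total 412.
Compare {C, D, E}: its best feasible assignment gives total 432.
Every other set of open sites that can feasibly serve all demand totals ≥ 412 even under its best assignment. Minimum: 390.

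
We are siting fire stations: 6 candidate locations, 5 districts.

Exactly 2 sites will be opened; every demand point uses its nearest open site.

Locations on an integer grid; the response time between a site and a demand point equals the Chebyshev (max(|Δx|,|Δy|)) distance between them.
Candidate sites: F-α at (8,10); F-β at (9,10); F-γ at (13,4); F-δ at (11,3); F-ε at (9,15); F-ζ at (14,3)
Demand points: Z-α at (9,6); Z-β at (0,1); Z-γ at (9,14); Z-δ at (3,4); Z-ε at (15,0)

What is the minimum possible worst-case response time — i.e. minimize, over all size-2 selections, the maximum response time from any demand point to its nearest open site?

9

Open {F-α, F-γ}.
  Farthest demand point is Z-β at response time 9 (to F-α); all others are ≤ 9.
With {F-α, F-δ} the worst case is 9.
With {F-α, F-ζ} the worst case is 9.
No size-2 selection achieves below 9.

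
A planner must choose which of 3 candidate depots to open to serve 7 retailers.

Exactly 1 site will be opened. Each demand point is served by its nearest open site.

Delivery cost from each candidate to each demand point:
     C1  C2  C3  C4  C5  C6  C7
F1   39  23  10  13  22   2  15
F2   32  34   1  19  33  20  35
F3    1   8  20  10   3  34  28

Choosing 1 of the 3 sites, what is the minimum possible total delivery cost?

104

Open {F3}.
  C1→F3 1, C2→F3 8, C3→F3 20, C4→F3 10, C5→F3 3, C6→F3 34, C7→F3 28  ⇒ total 104.
Compare {F1}: total 124.
Compare {F2}: total 174.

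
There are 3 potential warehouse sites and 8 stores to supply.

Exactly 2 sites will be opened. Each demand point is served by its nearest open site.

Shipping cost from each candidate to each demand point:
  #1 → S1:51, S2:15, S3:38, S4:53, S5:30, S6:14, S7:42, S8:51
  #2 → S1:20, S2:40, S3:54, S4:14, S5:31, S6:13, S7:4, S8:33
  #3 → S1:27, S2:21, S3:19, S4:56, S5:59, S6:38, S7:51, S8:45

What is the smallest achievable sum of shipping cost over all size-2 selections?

155

Open {#2, #3}.
  S1→#2 20, S2→#3 21, S3→#3 19, S4→#2 14, S5→#2 31, S6→#2 13, S7→#2 4, S8→#2 33  ⇒ total 155.
Compare {#1, #2}: total 167.
Compare {#1, #3}: total 245.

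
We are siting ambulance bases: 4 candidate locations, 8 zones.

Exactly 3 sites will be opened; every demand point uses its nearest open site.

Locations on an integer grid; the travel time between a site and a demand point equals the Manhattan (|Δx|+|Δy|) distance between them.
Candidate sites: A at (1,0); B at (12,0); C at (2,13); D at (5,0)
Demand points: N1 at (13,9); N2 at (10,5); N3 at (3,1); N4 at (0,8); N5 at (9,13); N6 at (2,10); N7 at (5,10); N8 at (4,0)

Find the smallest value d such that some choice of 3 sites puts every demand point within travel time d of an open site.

Open {A, B, C}.
  Farthest demand point is N1 at travel time 10 (to B); all others are ≤ 10.
With {B, C, D} the worst case is 10.
With {A, C, D} the worst case is 15.
No size-3 selection achieves below 10.

10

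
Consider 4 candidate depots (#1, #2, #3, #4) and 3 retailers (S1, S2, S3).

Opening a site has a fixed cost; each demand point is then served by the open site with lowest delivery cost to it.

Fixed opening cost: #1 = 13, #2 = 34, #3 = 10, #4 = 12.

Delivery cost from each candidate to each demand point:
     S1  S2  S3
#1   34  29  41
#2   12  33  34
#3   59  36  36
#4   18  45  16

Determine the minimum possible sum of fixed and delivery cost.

Open {#1, #4}: assign each demand point to its cheapest open site.
  S1→#4 18, S2→#1 29, S3→#4 16
  delivery cost 63, fixed 25 → total 88.
Compare {#4}: delivery cost 79 + fixed 12 = 91.
Compare {#3, #4}: delivery cost 70 + fixed 22 = 92.
Compare {#1, #3, #4}: delivery cost 63 + fixed 35 = 98.
All other subsets cost ≥ 91. Minimum total cost: 88.

88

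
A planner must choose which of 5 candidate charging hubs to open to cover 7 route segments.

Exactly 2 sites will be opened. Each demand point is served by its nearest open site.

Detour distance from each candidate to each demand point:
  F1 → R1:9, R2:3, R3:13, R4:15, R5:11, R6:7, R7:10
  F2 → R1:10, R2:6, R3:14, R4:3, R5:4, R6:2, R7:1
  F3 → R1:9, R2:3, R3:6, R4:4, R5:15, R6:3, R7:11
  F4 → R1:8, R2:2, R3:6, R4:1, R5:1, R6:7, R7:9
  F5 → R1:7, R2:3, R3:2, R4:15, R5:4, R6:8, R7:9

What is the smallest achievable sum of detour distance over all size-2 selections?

21

Open {F2, F4}.
  R1→F4 8, R2→F4 2, R3→F4 6, R4→F4 1, R5→F4 1, R6→F2 2, R7→F2 1  ⇒ total 21.
Compare {F2, F5}: total 22.
Compare {F2, F3}: total 28.
No size-2 selection does better; minimum is 21.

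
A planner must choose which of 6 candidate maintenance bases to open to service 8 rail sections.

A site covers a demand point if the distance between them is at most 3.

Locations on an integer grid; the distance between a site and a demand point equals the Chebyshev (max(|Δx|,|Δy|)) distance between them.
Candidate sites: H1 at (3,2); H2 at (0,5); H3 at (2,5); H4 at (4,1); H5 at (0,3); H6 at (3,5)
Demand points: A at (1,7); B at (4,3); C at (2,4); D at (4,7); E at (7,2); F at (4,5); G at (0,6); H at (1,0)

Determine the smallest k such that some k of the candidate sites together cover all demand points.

2

Coverage sets (demand points within 3 of each site):
  H1: {B, C, F, H}
  H2: {A, C, G}
  H3: {A, B, C, D, F, G}
  H4: {B, C, E, H}
  H5: {C, G, H}
  H6: {A, B, C, D, F, G}
No single site covers all 8 demand points.
But {H3, H4} covers everything, so the minimum is 2.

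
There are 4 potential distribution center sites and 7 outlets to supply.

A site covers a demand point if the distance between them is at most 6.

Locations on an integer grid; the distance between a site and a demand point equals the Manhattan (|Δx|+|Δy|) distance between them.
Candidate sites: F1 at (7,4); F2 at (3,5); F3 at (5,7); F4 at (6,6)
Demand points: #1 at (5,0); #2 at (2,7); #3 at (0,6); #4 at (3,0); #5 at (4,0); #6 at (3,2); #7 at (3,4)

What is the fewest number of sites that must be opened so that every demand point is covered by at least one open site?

2

Coverage sets (demand points within 6 of each site):
  F1: {#1, #6, #7}
  F2: {#2, #3, #4, #5, #6, #7}
  F3: {#2, #3, #7}
  F4: {#2, #3, #7}
No single site covers all 7 demand points.
But {F1, F2} covers everything, so the minimum is 2.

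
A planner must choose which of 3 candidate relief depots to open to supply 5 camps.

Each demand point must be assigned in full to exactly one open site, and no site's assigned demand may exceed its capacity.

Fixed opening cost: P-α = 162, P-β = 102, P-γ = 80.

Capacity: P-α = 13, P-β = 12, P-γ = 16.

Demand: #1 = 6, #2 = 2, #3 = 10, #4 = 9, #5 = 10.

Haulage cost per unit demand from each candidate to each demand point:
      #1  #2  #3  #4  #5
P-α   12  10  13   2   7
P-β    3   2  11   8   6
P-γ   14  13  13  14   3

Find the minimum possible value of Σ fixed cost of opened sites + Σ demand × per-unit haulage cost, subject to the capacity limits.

Open {P-α, P-β, P-γ}; cheapest assignment that respects the capacities:
  P-α (cap 13, load 9): #4 — cost 9×2 = 18
  P-β (cap 12, load 12): #2, #3 — cost 2×2 + 10×11 = 114
  P-γ (cap 16, load 16): #1, #5 — cost 6×14 + 10×3 = 114
  Shipping 246, fixed 344 → total 590.
  Any other capacity-feasible assignment to {P-α, P-β, P-γ} ships for at least 246.
Total demand is 37 and no other set of sites has combined capacity ≥ 37, so {P-α, P-β, P-γ} is the only feasible choice of open sites. Minimum: 590.

590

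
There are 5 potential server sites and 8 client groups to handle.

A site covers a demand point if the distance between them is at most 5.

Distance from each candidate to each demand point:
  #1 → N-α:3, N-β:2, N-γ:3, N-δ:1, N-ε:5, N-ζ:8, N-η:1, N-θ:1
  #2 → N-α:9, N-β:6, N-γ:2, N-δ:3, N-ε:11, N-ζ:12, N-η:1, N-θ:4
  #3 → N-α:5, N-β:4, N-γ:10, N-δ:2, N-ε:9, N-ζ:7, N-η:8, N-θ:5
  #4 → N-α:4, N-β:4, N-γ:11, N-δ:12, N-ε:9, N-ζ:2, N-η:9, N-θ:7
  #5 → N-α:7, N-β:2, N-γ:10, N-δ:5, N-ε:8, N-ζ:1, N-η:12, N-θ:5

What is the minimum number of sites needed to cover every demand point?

Coverage sets (demand points within 5 of each site):
  #1: {N-α, N-β, N-γ, N-δ, N-ε, N-η, N-θ}
  #2: {N-γ, N-δ, N-η, N-θ}
  #3: {N-α, N-β, N-δ, N-θ}
  #4: {N-α, N-β, N-ζ}
  #5: {N-β, N-δ, N-ζ, N-θ}
No single site covers all 8 demand points.
But {#1, #4} covers everything, so the minimum is 2.

2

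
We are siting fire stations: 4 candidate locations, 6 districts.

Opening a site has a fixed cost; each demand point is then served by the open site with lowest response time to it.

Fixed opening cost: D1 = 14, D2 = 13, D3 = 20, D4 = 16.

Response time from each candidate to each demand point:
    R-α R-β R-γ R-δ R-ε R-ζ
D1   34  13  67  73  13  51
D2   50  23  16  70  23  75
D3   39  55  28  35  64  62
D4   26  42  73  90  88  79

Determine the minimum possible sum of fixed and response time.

Open {D1, D3}: assign each demand point to its cheapest open site.
  R-α→D1 34, R-β→D1 13, R-γ→D3 28, R-δ→D3 35, R-ε→D1 13, R-ζ→D1 51
  response time 174, fixed 34 → total 208.
Compare {D1, D2, D3}: response time 162 + fixed 47 = 209.
Compare {D1, D3, D4}: response time 166 + fixed 50 = 216.
Compare {D1, D2, D3, D4}: response time 154 + fixed 63 = 217.
All other subsets cost ≥ 209. Minimum total cost: 208.

208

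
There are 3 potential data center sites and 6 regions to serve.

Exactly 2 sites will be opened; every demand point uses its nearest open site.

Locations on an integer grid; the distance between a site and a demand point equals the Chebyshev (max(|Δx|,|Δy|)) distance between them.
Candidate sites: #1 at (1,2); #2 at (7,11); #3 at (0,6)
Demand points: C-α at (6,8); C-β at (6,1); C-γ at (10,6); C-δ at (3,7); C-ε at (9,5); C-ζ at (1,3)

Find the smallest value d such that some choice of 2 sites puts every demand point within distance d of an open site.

Open {#1, #2}.
  Farthest demand point is C-ε at distance 6 (to #2); all others are ≤ 6.
With {#2, #3} the worst case is 6.
With {#1, #3} the worst case is 9.
No size-2 selection achieves below 6.

6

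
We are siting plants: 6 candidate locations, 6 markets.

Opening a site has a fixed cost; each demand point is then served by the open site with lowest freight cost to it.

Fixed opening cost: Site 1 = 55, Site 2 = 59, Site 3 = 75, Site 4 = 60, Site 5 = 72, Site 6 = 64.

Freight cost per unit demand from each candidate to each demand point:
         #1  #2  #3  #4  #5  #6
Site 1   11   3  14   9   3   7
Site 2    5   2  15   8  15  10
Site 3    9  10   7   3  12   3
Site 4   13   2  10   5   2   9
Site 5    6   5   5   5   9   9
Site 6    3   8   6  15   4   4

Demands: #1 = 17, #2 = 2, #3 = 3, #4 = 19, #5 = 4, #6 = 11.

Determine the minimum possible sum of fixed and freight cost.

330

Open {Site 3, Site 6}: assign each demand point to its cheapest open site.
  #1→Site 6 17×3=51, #2→Site 6 2×8=16, #3→Site 6 3×6=18, #4→Site 3 19×3=57, #5→Site 6 4×4=16, #6→Site 3 11×3=33
  freight cost 191, fixed 139 → total 330.
Compare {Site 4, Site 6}: freight cost 220 + fixed 124 = 344.
Compare {Site 5, Site 6}: freight cost 231 + fixed 136 = 367.
Compare {Site 3, Site 4, Site 6}: freight cost 171 + fixed 199 = 370.
All other subsets cost ≥ 344. Minimum total cost: 330.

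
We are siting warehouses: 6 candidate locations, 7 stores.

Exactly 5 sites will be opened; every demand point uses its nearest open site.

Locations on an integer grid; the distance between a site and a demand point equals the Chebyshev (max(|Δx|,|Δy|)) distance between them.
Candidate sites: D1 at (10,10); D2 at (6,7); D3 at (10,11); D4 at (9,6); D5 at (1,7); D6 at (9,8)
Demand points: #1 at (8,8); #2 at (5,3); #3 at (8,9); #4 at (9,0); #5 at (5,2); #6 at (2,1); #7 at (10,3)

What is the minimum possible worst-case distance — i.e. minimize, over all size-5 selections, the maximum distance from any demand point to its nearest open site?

6

Open {D1, D2, D3, D4, D5}.
  Farthest demand point is #4 at distance 6 (to D4); all others are ≤ 6.
With {D1, D2, D3, D4, D6} the worst case is 6.
With {D1, D2, D4, D5, D6} the worst case is 6.
No size-5 selection achieves below 6.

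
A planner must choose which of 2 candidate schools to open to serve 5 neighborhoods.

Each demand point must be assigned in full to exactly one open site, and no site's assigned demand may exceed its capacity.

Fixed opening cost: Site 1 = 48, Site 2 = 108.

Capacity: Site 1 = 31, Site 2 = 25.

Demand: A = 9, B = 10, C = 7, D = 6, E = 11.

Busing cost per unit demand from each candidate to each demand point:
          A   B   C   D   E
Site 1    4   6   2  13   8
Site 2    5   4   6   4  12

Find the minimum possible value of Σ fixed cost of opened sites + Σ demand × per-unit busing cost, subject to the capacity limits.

358

Open {Site 1, Site 2}; cheapest assignment that respects the capacities:
  Site 1 (cap 31, load 27): A, C, E — cost 9×4 + 7×2 + 11×8 = 138
  Site 2 (cap 25, load 16): B, D — cost 10×4 + 6×4 = 64
  Shipping 202, fixed 156 → total 358.
  Any other capacity-feasible assignment to {Site 1, Site 2} ships for at least 202.
Total demand is 43 and no other set of sites has combined capacity ≥ 43, so {Site 1, Site 2} is the only feasible choice of open sites. Minimum: 358.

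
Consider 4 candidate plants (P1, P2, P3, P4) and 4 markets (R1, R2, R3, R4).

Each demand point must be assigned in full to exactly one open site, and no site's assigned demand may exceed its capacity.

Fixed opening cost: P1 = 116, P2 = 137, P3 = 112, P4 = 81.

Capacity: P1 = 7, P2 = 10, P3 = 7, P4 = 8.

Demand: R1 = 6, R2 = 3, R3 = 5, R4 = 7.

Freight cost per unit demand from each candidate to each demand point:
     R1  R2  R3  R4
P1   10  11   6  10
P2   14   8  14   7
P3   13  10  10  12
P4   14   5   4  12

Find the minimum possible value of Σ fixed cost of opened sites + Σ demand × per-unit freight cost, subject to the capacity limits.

Open {P1, P2, P4}; cheapest assignment that respects the capacities:
  P1 (cap 7, load 6): R1 — cost 6×10 = 60
  P2 (cap 10, load 7): R4 — cost 7×7 = 49
  P4 (cap 8, load 8): R2, R3 — cost 3×5 + 5×4 = 35
  Shipping 144, fixed 334 → total 478.
  Any other capacity-feasible assignment to {P1, P2, P4} ships for at least 144.
Compare {P1, P3, P4}: its best feasible assignment gives total 488.
Compare {P2, P3, P4}: its best feasible assignment gives total 492.
Every other set of open sites that can feasibly serve all demand totals ≥ 488 even under its best assignment. Minimum: 478.

478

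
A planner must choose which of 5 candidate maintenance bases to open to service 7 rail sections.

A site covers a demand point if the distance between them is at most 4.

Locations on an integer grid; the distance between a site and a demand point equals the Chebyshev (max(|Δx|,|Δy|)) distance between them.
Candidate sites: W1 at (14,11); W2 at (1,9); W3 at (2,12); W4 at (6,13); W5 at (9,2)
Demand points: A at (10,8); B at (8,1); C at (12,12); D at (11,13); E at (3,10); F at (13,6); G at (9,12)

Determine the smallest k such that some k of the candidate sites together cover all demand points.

3

Coverage sets (demand points within 4 of each site):
  W1: {A, C, D}
  W2: {E}
  W3: {E}
  W4: {E, G}
  W5: {B, F}
No 2 sites suffice: every size-2 union leaves at least one demand point uncovered.
But {W1, W4, W5} covers everything, so the minimum is 3.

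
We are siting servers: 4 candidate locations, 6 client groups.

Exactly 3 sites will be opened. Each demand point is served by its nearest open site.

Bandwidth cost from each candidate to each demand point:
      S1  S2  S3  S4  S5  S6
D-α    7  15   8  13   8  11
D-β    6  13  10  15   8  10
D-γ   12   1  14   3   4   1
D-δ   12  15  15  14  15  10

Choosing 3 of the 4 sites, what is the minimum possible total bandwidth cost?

Open {D-α, D-β, D-γ}.
  S1→D-β 6, S2→D-γ 1, S3→D-α 8, S4→D-γ 3, S5→D-γ 4, S6→D-γ 1  ⇒ total 23.
Compare {D-α, D-γ, D-δ}: total 24.
Compare {D-β, D-γ, D-δ}: total 25.
No size-3 selection does better; minimum is 23.

23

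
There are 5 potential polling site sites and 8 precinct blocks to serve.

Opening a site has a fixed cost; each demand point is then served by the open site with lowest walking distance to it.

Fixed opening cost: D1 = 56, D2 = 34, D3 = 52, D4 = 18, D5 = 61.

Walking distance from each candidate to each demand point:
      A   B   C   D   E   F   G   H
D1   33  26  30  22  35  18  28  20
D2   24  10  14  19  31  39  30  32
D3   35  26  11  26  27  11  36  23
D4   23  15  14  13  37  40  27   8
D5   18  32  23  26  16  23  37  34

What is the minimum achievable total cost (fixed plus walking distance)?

Open {D4}: assign each demand point to its cheapest open site.
  A→D4 23, B→D4 15, C→D4 14, D→D4 13, E→D4 37, F→D4 40, G→D4 27, H→D4 8
  walking distance 177, fixed 18 → total 195.
Compare {D3, D4}: walking distance 135 + fixed 70 = 205.
Compare {D4, D5}: walking distance 134 + fixed 79 = 213.
Compare {D2, D4}: walking distance 165 + fixed 52 = 217.
All other subsets cost ≥ 205. Minimum total cost: 195.

195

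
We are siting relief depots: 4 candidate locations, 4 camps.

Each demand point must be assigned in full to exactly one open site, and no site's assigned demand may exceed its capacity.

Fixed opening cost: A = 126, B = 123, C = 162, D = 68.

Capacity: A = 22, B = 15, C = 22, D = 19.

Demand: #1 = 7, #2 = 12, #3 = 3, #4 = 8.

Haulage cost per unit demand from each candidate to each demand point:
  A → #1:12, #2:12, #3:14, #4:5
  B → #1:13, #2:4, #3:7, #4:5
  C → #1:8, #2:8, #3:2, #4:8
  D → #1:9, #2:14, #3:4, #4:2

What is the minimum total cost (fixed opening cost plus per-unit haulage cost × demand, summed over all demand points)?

330

Open {B, D}; cheapest assignment that respects the capacities:
  B (cap 15, load 12): #2 — cost 12×4 = 48
  D (cap 19, load 18): #1, #3, #4 — cost 7×9 + 3×4 + 8×2 = 91
  Shipping 139, fixed 191 → total 330.
  Any other capacity-feasible assignment to {B, D} ships for at least 139.
Compare {C, D}: its best feasible assignment gives total 404.
Compare {A, D}: its best feasible assignment gives total 429.
Every other set of open sites that can feasibly serve all demand totals ≥ 404 even under its best assignment. Minimum: 330.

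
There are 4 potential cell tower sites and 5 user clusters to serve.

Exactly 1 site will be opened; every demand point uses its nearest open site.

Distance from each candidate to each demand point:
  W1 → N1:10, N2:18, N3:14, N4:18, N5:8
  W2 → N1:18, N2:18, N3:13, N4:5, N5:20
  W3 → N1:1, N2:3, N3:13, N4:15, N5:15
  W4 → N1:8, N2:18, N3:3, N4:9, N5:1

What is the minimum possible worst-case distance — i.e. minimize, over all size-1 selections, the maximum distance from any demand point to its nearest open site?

Open {W3}.
  Farthest demand point is N4 at distance 15 (to W3); all others are ≤ 15.
With {W1} the worst case is 18.
With {W4} the worst case is 18.
No size-1 selection achieves below 15.

15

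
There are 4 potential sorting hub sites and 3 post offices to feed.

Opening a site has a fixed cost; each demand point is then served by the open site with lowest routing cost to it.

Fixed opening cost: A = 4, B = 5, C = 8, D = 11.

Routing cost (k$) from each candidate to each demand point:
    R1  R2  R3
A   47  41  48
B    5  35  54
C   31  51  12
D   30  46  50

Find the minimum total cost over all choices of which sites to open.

Open {B, C}: assign each demand point to its cheapest open site.
  R1→B 5, R2→B 35, R3→C 12
  routing cost 52, fixed 13 → total 65.
Compare {A, B, C}: routing cost 52 + fixed 17 = 69.
Compare {B, C, D}: routing cost 52 + fixed 24 = 76.
Compare {A, B, C, D}: routing cost 52 + fixed 28 = 80.
All other subsets cost ≥ 69. Minimum total cost: 65.

65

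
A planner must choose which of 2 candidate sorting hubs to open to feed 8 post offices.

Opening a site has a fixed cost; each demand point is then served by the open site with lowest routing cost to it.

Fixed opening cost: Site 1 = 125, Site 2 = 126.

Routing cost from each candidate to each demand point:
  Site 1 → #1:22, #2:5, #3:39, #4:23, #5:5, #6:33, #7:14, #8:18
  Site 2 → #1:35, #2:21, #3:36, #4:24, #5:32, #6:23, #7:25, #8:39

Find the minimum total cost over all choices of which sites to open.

284

Open {Site 1}: assign each demand point to its cheapest open site.
  #1→Site 1 22, #2→Site 1 5, #3→Site 1 39, #4→Site 1 23, #5→Site 1 5, #6→Site 1 33, #7→Site 1 14, #8→Site 1 18
  routing cost 159, fixed 125 → total 284.
Compare {Site 2}: routing cost 235 + fixed 126 = 361.
Compare {Site 1, Site 2}: routing cost 146 + fixed 251 = 397.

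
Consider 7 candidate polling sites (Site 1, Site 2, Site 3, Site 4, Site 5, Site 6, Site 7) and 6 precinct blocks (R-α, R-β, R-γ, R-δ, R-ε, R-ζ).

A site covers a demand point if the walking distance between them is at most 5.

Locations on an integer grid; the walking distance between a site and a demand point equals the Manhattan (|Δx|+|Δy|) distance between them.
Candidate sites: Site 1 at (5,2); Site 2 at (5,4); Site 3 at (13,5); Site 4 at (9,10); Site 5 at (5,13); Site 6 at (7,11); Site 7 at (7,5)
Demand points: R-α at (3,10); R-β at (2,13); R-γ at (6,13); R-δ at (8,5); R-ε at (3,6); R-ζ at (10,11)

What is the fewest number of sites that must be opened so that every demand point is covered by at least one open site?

3

Coverage sets (demand points within 5 of each site):
  Site 1: {}
  Site 2: {R-δ, R-ε}
  Site 3: {R-δ}
  Site 4: {R-ζ}
  Site 5: {R-α, R-β, R-γ}
  Site 6: {R-α, R-γ, R-ζ}
  Site 7: {R-δ, R-ε}
No 2 sites suffice: every size-2 union leaves at least one demand point uncovered.
But {Site 2, Site 4, Site 5} covers everything, so the minimum is 3.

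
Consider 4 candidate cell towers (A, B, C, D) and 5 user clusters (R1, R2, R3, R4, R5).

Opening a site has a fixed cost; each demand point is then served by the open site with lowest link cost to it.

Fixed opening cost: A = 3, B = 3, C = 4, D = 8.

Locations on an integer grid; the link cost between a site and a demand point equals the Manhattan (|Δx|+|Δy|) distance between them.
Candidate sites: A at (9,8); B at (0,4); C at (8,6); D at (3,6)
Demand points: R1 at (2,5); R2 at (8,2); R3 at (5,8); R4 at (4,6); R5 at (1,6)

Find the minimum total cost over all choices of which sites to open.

Open {C, D}: assign each demand point to its cheapest open site.
  R1→D 2, R2→C 4, R3→D 4, R4→D 1, R5→D 2
  link cost 13, fixed 12 → total 25.
Compare {D}: link cost 18 + fixed 8 = 26.
Compare {B, C}: link cost 19 + fixed 7 = 26.
Compare {A, D}: link cost 16 + fixed 11 = 27.
All other subsets cost ≥ 26. Minimum total cost: 25.

25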